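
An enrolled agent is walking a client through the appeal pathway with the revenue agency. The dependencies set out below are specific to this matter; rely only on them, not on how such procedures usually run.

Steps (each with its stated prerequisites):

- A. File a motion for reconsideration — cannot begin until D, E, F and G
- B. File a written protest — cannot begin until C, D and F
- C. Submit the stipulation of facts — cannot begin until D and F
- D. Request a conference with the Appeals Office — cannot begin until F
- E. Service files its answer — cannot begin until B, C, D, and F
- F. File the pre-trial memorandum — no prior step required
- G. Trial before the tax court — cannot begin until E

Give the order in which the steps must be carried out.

F, D, C, B, E, G, A

F is the only step with nothing outstanding, so it goes first.
D is the only step now ready → D.
C is the only step now ready → C.
B is the only step now ready → B.
E needed B, C, D and F, now all done → E.
Next only G has its prerequisites met → G.
A needed D, E, F and G, now all done → A.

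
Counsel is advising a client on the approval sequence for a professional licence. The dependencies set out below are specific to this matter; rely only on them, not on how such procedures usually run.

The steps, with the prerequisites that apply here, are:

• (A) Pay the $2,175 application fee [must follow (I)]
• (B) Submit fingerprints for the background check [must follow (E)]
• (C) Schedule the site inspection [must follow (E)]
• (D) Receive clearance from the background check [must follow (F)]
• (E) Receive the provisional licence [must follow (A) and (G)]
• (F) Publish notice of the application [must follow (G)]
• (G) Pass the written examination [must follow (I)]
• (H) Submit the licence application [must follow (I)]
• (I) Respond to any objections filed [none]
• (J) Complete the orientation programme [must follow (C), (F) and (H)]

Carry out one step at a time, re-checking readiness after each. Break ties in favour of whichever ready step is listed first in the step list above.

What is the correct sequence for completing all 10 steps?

(I), (A), (G), (E), (B), (C), (F), (D), (H), (J)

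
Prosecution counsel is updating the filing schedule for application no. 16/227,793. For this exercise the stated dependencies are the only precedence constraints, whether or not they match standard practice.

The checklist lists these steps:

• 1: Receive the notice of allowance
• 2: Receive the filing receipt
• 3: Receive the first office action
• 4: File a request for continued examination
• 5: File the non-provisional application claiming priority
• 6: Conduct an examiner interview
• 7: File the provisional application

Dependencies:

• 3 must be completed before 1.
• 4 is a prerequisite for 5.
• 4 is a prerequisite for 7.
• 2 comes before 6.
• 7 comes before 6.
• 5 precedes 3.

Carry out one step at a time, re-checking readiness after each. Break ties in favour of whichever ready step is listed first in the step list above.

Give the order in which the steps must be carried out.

2 and 4 have no prerequisites; 2 is listed earlier, so 2 is first.
4 is the only step now ready → 4.
Now 5 and 7 have their prerequisites met. 5 is listed earlier, so 5 next.
Now 3 and 7 have their prerequisites met. 3 is listed earlier, so 3 next.
Ready: 1 and 7. 1 is listed earlier → 1.
7 needed 4, now all done → 7.
6 needed 2 and 7, now all done → 6.

2 → 4 → 5 → 3 → 1 → 7 → 6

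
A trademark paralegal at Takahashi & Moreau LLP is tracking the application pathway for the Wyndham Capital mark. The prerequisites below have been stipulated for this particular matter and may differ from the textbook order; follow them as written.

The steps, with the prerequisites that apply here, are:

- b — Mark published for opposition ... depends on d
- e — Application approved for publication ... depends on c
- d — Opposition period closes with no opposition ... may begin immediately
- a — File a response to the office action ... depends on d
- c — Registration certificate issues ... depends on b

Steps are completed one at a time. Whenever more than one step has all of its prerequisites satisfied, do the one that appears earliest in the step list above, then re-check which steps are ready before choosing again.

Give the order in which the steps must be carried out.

d is the only step with nothing outstanding, so it goes first.
Ready: b and a. b is listed earlier → b.
c now also ready, so the ready set is {a, c}; a is listed earlier → a.
c needed b, now all done → c.
e is the only step now ready → e.

d, b, a, c, e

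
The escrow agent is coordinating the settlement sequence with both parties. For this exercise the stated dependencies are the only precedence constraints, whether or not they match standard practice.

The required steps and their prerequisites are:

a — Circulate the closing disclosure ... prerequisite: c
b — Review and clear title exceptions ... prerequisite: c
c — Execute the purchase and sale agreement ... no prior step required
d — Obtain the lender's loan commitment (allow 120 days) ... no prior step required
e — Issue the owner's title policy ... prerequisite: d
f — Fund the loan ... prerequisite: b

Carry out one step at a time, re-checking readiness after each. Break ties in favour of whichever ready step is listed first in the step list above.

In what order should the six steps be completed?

c, a, b, d, e, f

Nothing is required for c and d. c is listed earlier → c first.
a, b and d are all available; a is listed earlier → a.
Now b and d have their prerequisites met. b is listed earlier, so b next.
f now also ready, so the ready set is {d, f}; d is listed earlier → d.
e now also ready, so the ready set is {e, f}; e is listed earlier → e.
Next only f has its prerequisites met → f.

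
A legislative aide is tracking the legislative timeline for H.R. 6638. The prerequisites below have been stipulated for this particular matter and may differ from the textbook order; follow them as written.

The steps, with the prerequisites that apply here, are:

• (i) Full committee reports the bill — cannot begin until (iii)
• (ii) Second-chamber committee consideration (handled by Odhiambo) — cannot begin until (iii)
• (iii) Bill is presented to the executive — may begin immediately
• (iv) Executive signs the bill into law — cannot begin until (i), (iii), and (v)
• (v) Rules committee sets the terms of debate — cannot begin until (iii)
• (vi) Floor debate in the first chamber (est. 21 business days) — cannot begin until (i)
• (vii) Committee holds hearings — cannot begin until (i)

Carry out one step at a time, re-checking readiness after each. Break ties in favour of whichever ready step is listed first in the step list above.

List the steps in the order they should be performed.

(iii) has no prerequisites → (iii) first.
(i), (ii) and (v) are all available; (i) is listed earlier → (i).
(ii), (v), (vi) and (vii) are all available; (ii) is listed earlier → (ii).
Ready: (v), (vi) and (vii). (v) is listed earlier → (v).
(iv) now also ready, so the ready set is {(iv), (vi), (vii)}; (iv) is listed earlier → (iv).
Now (vi) and (vii) have their prerequisites met. (vi) is listed earlier, so (vi) next.
Next only (vii) has its prerequisites met → (vii).

(iii) → (i) → (ii) → (v) → (iv) → (vi) → (vii)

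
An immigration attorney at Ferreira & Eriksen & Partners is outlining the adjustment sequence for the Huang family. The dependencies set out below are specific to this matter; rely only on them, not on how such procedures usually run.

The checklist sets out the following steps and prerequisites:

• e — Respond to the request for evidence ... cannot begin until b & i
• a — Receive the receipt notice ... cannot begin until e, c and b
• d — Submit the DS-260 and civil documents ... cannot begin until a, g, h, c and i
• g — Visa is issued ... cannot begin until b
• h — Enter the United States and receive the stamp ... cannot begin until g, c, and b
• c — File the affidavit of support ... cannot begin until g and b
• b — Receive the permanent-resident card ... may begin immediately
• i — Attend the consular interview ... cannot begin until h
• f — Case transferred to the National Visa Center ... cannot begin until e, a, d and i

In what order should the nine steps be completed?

b, g, c, h, i, e, a, d, f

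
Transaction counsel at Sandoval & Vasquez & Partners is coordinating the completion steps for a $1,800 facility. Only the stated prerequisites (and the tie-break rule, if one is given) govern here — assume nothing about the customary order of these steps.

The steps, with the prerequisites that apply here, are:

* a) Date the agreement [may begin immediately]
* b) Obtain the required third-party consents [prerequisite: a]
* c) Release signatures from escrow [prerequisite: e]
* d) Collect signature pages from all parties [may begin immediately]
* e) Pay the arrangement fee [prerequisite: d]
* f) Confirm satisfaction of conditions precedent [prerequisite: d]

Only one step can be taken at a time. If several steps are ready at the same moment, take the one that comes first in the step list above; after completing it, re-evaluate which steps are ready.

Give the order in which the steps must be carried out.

Nothing is required for a and d. a is listed earlier → a first.
Now b and d have their prerequisites met. b is listed earlier, so b next.
d is the only step now ready → d.
Ready: e and f. e is listed earlier → e.
Ready: c and f. c is listed earlier → c.
Next only f has its prerequisites met → f.

a b d e c f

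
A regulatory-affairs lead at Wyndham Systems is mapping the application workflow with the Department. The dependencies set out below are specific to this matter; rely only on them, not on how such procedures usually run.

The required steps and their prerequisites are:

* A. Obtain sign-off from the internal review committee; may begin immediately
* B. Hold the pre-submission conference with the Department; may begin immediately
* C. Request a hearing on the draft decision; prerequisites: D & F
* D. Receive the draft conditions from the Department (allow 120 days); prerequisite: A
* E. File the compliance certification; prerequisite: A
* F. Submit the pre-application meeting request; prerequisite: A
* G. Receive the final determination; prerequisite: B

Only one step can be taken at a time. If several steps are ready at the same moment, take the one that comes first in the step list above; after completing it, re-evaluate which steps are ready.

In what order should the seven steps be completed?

Nothing is required for A and B. A is listed earlier → A first.
Ready: B, D, E and F. B is listed earlier → B.
G now also ready, so the ready set is {D, E, F, G}; D is listed earlier → D.
Now E, F and G have their prerequisites met. E is listed earlier, so E next.
Now F and G have their prerequisites met. F is listed earlier, so F next.
C and G are both available; C is listed earlier → C.
Next only G has its prerequisites met → G.

A, B, D, E, F, C, G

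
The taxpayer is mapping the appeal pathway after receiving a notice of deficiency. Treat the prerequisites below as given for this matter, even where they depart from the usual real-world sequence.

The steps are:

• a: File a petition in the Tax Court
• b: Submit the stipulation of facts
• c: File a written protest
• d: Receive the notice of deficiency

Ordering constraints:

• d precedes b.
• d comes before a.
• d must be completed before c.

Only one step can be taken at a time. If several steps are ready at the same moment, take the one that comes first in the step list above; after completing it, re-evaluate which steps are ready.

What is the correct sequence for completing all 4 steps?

d is the only step with nothing outstanding, so it goes first.
Ready: a, b and c. a is listed earlier → a.
Ready: b and c. b is listed earlier → b.
c is the only step now ready → c.

d a b c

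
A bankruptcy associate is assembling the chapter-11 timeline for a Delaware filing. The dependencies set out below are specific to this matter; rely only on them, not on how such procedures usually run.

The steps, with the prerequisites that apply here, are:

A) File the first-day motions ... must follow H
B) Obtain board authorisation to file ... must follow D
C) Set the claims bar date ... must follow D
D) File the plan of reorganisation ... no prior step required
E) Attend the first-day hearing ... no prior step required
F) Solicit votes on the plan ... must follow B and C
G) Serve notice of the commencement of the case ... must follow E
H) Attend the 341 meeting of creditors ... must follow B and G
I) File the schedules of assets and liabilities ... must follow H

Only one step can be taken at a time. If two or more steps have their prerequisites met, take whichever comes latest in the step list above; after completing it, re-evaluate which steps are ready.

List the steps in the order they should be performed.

E, G, D, C, B, H, I, F, A

E and D have no prerequisites; E is listed later, so E is first.
G now also ready, so the ready set is {G, D}; G is listed later → G.
Next only D has its prerequisites met → D.
Now C and B have their prerequisites met. C is listed later, so C next.
B is the only step now ready → B.
H and F are both available; H is listed later → H.
I and A now also ready, so the ready set is {I, F, A}; I is listed later → I.
Ready: F and A. F is listed later → F.
That leaves A as the only ready step → A.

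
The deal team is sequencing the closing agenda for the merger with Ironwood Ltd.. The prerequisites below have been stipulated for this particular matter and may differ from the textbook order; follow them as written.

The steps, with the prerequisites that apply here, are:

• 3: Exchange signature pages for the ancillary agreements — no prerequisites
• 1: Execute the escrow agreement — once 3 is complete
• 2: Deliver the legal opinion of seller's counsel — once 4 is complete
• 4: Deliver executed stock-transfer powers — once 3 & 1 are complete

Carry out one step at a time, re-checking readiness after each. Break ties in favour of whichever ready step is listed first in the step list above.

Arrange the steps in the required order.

Only 3 has no prerequisites, so it is first.
1 needed 3, now all done → 1.
4 needed 3 and 1, now all done → 4.
That leaves 2 as the only ready step → 2.

3, 1, 4, 2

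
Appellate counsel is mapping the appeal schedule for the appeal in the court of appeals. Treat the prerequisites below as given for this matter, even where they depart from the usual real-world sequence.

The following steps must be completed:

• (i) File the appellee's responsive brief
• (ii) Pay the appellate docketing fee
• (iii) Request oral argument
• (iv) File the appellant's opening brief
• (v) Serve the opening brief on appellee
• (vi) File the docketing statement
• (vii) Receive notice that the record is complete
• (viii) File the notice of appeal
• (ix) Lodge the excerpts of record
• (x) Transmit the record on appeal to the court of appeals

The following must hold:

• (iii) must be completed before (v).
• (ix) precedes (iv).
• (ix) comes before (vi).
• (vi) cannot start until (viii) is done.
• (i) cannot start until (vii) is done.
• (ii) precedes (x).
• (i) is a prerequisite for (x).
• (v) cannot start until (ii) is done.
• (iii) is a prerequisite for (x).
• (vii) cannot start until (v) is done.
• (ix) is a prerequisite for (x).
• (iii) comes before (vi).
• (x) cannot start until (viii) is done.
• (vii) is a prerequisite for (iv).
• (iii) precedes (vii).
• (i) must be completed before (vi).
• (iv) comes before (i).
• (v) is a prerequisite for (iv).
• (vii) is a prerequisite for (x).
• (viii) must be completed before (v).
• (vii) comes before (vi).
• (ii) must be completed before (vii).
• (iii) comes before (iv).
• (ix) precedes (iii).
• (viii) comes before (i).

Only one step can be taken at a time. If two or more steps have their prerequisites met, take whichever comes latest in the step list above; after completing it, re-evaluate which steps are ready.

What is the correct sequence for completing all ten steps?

(ix) (viii) (iii) (ii) (v) (vii) (iv) (i) (x) (vi)

Nothing is required for (ix), (viii) and (ii). (ix) is listed later → (ix) first.
Now (viii), (iii) and (ii) have their prerequisites met. (viii) is listed later, so (viii) next.
Now (iii) and (ii) have their prerequisites met. (iii) is listed later, so (iii) next.
Next only (ii) has its prerequisites met → (ii).
(v) is the only step now ready → (v).
(vii) needed (v), (iii) and (ii), now all done → (vii).
Next only (iv) has its prerequisites met → (iv).
Next only (i) has its prerequisites met → (i).
Now (x) and (vi) have their prerequisites met. (x) is listed later, so (x) next.
Next only (vi) has its prerequisites met → (vi).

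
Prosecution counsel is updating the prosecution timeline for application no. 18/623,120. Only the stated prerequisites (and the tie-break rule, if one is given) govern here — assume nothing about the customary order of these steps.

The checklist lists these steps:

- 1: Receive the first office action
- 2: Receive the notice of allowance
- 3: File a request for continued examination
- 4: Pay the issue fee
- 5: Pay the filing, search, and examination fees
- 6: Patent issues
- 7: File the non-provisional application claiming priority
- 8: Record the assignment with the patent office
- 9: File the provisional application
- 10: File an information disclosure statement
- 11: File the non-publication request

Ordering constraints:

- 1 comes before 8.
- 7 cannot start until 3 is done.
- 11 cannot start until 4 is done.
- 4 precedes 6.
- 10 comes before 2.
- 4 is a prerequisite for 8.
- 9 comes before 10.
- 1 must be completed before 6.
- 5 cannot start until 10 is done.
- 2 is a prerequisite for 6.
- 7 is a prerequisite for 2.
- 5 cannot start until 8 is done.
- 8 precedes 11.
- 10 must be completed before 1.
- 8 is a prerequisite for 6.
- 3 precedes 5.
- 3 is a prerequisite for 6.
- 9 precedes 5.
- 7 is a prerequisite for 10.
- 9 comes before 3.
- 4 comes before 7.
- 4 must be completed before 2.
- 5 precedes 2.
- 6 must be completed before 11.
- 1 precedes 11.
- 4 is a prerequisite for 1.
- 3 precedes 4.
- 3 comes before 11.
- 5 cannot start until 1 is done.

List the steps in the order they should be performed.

9 is the only step with nothing outstanding, so it goes first.
3 needed 9, now all done → 3.
That leaves 4 as the only ready step → 4.
Next only 7 has its prerequisites met → 7.
That leaves 10 as the only ready step → 10.
Next only 1 has its prerequisites met → 1.
8 needed 1 and 4, now all done → 8.
5 needed 1, 3, 8, 9 and 10, now all done → 5.
2 is the only step now ready → 2.
Next only 6 has its prerequisites met → 6.
11 is the only step now ready → 11.

9 3 4 7 10 1 8 5 2 6 11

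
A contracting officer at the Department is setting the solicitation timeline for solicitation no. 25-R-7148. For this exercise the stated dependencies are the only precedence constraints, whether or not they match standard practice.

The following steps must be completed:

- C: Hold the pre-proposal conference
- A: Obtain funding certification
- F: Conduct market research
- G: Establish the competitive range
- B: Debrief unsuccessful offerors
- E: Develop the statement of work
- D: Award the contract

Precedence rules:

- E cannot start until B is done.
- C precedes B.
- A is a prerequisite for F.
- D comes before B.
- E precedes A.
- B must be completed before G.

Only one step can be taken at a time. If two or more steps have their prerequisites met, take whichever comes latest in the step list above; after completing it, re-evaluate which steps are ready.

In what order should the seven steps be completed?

Nothing is required for D and C. D is listed later → D first.
Next only C has its prerequisites met → C.
B needed D and C, now all done → B.
Now E and G have their prerequisites met. E is listed later, so E next.
Now G and A have their prerequisites met. G is listed later, so G next.
A needed E, now all done → A.
F is the only step now ready → F.

D, C, B, E, G, A, F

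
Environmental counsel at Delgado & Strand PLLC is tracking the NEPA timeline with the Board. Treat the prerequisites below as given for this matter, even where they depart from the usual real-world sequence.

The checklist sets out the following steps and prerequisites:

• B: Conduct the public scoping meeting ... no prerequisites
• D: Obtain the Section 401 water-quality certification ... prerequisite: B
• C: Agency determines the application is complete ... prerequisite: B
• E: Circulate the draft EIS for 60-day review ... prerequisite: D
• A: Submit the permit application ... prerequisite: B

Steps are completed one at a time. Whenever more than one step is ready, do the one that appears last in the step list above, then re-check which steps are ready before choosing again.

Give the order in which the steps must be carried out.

B, A, C, D, E

Only B has no prerequisites, so it is first.
Now A, C and D have their prerequisites met. A is listed later, so A next.
C and D are both available; C is listed later → C.
D needed B, now all done → D.
Next only E has its prerequisites met → E.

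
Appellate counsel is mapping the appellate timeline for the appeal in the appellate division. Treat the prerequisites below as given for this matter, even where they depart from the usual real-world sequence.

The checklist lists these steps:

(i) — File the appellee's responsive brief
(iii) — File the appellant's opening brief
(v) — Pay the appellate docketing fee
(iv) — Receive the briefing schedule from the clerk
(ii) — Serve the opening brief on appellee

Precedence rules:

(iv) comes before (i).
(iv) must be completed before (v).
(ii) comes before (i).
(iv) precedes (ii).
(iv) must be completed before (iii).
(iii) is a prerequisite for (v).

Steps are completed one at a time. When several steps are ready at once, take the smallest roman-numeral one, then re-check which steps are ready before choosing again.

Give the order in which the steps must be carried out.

(iv), (ii), (i), (iii), (v)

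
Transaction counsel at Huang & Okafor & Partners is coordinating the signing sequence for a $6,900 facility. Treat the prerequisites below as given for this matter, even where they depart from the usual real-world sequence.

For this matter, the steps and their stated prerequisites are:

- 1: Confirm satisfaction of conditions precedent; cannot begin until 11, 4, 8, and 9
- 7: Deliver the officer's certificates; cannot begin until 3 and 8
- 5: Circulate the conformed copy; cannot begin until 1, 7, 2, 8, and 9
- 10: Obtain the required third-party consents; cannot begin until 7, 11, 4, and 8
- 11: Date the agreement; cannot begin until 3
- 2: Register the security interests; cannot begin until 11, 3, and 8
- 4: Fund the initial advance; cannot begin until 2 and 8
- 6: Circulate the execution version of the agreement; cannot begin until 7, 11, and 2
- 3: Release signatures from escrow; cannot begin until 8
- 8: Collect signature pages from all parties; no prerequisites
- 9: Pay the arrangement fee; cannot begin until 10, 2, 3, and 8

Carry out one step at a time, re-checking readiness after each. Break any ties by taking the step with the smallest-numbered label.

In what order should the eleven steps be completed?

8 is the only step with nothing outstanding, so it goes first.
Next only 3 has its prerequisites met → 3.
Ready: 7 and 11. 7 has the earlier label → 7.
That leaves 11 as the only ready step → 11.
Next only 2 has its prerequisites met → 2.
4 and 6 are both available; 4 has the earlier label → 4.
Now 6 and 10 have their prerequisites met. 6 has the earlier label, so 6 next.
10 is the only step now ready → 10.
9 is the only step now ready → 9.
1 is the only step now ready → 1.
Next only 5 has its prerequisites met → 5.

8, 3, 7, 11, 2, 4, 6, 10, 9, 1, 5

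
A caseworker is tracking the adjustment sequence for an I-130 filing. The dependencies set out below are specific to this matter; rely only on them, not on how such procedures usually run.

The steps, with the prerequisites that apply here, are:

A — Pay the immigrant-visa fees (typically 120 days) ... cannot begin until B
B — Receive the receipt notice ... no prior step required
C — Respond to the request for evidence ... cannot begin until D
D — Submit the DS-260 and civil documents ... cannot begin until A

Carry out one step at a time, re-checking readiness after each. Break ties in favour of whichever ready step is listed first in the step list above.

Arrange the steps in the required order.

B, A, D, C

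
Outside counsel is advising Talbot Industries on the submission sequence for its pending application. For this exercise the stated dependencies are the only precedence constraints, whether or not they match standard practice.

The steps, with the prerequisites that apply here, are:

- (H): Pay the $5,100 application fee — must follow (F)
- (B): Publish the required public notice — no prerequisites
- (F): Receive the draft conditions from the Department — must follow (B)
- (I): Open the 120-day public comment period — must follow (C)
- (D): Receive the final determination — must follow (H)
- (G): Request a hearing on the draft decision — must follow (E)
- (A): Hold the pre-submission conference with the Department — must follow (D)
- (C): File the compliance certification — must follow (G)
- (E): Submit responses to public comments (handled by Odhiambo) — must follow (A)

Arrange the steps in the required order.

(B) → (F) → (H) → (D) → (A) → (E) → (G) → (C) → (I)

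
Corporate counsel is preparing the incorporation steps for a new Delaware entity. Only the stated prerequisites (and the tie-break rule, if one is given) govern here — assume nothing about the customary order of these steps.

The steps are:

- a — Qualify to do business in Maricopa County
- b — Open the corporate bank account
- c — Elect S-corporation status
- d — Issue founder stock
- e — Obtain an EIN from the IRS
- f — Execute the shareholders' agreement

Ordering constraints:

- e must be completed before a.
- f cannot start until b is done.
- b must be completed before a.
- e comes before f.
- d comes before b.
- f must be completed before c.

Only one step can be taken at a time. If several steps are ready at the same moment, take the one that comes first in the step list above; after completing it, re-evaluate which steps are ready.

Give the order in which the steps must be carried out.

Nothing is required for d and e. d is listed earlier → d first.
b now also ready, so the ready set is {b, e}; b is listed earlier → b.
e is the only step now ready → e.
Now a and f have their prerequisites met. a is listed earlier, so a next.
f needed b and e, now all done → f.
c is the only step now ready → c.

d → b → e → a → f → c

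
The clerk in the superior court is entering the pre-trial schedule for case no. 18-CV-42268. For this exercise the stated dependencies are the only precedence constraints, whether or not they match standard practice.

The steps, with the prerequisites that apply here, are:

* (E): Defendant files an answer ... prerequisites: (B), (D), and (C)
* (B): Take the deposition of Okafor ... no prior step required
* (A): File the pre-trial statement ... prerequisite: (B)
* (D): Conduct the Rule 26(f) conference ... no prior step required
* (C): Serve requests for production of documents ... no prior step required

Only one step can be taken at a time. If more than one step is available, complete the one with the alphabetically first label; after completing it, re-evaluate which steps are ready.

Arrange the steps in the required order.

Nothing is required for (B), (C) and (D). (B) has the earlier label → (B) first.
(A) now also ready, so the ready set is {(A), (C), (D)}; (A) has the earlier label → (A).
Ready: (C) and (D). (C) has the earlier label → (C).
That leaves (D) as the only ready step → (D).
Next only (E) has its prerequisites met → (E).

(B), (A), (C), (D), (E)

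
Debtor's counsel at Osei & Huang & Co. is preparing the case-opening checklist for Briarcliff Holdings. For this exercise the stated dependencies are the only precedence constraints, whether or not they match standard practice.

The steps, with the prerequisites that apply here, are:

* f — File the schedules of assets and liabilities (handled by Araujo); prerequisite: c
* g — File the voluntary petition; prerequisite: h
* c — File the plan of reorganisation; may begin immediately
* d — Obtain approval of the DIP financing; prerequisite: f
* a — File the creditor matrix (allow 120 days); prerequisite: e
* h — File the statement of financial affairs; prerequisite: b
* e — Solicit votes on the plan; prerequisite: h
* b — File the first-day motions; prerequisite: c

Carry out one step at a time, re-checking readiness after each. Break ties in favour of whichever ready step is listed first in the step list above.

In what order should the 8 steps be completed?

c f d b h g e a

c has no prerequisites → c first.
f and b are both available; f is listed earlier → f.
d and b are both available; d is listed earlier → d.
That leaves b as the only ready step → b.
That leaves h as the only ready step → h.
Ready: g and e. g is listed earlier → g.
That leaves e as the only ready step → e.
a needed e, now all done → a.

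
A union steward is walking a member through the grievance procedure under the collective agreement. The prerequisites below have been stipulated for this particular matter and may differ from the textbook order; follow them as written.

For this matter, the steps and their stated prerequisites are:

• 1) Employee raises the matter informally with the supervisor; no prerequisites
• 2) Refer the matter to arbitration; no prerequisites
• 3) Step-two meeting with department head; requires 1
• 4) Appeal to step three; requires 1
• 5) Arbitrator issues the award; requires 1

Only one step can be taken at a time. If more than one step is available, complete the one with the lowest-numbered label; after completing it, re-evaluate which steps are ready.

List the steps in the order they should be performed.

1, 2, 3, 4, 5

Nothing is required for 1 and 2. 1 has the earlier label → 1 first.
3, 4 and 5 now also ready, so the ready set is {2, 3, 4, 5}; 2 has the earlier label → 2.
Now 3, 4 and 5 have their prerequisites met. 3 has the earlier label, so 3 next.
Ready: 4 and 5. 4 has the earlier label → 4.
Next only 5 has its prerequisites met → 5.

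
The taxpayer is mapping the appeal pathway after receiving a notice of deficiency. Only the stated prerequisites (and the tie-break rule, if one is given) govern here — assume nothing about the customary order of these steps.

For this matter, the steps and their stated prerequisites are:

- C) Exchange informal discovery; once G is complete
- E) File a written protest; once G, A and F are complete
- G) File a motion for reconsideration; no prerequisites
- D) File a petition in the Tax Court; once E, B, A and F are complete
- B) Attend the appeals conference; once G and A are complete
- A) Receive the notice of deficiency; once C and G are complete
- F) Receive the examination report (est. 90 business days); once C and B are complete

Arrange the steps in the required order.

G → C → A → B → F → E → D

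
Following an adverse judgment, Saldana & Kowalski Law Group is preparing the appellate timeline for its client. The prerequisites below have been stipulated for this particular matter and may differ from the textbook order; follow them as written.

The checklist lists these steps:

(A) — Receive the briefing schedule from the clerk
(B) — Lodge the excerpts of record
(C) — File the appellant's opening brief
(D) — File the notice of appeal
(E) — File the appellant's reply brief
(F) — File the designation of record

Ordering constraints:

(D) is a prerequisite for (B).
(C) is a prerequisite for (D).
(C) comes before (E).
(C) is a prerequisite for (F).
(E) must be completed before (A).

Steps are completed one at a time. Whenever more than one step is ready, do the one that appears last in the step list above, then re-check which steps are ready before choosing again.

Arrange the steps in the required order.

(C) is the only step with nothing outstanding, so it goes first.
Now (F), (E) and (D) have their prerequisites met. (F) is listed later, so (F) next.
Ready: (E) and (D). (E) is listed later → (E).
(D) and (A) are both available; (D) is listed later → (D).
Ready: (B) and (A). (B) is listed later → (B).
(A) needed (E), now all done → (A).

(C) (F) (E) (D) (B) (A)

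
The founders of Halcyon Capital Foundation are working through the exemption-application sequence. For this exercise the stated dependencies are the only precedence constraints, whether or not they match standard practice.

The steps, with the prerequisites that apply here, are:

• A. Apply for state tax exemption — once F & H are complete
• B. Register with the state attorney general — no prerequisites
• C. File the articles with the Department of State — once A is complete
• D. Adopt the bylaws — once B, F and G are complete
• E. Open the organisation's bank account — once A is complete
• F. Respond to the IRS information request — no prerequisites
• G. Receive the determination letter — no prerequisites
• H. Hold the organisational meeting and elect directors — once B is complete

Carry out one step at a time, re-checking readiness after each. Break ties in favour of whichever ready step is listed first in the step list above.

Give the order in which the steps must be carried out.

B, F, G, D, H, A, C, E

B, F and G have no prerequisites; B is listed earlier, so B is first.
Now F, G and H have their prerequisites met. F is listed earlier, so F next.
G and H are both available; G is listed earlier → G.
Ready: D and H. D is listed earlier → D.
H needed B, now all done → H.
That leaves A as the only ready step → A.
Now C and E have their prerequisites met. C is listed earlier, so C next.
E needed A, now all done → E.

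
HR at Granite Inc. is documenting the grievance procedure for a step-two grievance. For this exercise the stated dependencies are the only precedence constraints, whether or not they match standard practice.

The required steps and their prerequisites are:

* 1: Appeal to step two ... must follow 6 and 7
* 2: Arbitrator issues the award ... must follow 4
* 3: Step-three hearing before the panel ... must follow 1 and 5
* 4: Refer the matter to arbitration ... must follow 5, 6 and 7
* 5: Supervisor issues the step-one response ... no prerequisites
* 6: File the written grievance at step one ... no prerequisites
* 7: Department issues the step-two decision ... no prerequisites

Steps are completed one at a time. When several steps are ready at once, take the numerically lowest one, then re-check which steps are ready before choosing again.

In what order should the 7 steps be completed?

5, 6 and 7 have no prerequisites; 5 has the earlier label, so 5 is first.
Ready: 6 and 7. 6 has the earlier label → 6.
Next only 7 has its prerequisites met → 7.
1 and 4 are both available; 1 has the earlier label → 1.
3 and 4 are both available; 3 has the earlier label → 3.
4 needed 5, 6 and 7, now all done → 4.
2 needed 4, now all done → 2.

5, 6, 7, 1, 3, 4, 2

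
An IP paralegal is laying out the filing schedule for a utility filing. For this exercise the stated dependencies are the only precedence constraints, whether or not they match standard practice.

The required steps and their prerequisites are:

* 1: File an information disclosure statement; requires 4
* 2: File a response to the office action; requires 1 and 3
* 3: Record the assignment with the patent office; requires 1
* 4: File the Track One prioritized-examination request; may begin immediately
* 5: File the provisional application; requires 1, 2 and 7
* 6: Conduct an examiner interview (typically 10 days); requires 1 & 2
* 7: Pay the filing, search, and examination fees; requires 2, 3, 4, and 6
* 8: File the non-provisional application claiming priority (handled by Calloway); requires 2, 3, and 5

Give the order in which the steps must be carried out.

4 1 3 2 6 7 5 8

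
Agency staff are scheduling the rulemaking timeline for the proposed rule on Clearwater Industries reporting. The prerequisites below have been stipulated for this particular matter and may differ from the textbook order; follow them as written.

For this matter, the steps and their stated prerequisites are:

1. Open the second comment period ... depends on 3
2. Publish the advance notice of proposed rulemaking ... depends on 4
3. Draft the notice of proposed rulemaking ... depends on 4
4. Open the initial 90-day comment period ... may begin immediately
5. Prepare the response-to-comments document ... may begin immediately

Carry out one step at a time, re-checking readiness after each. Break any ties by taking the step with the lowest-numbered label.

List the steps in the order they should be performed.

4 and 5 have no prerequisites; 4 has the earlier label, so 4 is first.
2 and 3 now also ready, so the ready set is {2, 3, 5}; 2 has the earlier label → 2.
3 and 5 are both available; 3 has the earlier label → 3.
1 and 5 are both available; 1 has the earlier label → 1.
Next only 5 has its prerequisites met → 5.

4 2 3 1 5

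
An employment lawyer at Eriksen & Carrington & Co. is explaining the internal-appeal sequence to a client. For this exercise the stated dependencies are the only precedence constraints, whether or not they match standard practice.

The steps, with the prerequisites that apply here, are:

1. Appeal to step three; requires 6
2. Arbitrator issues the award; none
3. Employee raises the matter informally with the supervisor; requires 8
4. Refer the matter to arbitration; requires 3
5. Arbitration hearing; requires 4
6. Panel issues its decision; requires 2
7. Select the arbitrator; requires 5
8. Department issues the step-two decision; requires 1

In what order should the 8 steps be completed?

2 → 6 → 1 → 8 → 3 → 4 → 5 → 7

Only 2 has no prerequisites, so it is first.
Next only 6 has its prerequisites met → 6.
Next only 1 has its prerequisites met → 1.
8 is the only step now ready → 8.
3 needed 8, now all done → 3.
4 is the only step now ready → 4.
5 is the only step now ready → 5.
7 needed 5, now all done → 7.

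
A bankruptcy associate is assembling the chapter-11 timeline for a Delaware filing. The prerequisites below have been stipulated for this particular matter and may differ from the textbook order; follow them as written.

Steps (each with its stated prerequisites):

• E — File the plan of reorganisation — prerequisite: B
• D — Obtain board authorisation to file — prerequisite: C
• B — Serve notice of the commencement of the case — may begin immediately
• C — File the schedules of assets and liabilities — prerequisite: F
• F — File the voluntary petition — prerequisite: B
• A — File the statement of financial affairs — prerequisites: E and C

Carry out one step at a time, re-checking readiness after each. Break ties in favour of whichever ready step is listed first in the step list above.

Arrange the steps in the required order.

B is the only step with nothing outstanding, so it goes first.
E and F are both available; E is listed earlier → E.
That leaves F as the only ready step → F.
Next only C has its prerequisites met → C.
D and A are both available; D is listed earlier → D.
Next only A has its prerequisites met → A.

B, E, F, C, D, A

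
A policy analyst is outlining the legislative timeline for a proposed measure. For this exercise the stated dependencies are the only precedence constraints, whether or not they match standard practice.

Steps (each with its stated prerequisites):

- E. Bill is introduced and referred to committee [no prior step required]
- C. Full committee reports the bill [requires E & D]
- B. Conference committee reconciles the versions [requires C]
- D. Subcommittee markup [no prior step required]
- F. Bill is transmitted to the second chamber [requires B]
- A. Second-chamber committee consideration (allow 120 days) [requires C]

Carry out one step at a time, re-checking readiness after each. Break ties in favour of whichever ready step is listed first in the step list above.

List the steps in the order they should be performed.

E, D, C, B, F, A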